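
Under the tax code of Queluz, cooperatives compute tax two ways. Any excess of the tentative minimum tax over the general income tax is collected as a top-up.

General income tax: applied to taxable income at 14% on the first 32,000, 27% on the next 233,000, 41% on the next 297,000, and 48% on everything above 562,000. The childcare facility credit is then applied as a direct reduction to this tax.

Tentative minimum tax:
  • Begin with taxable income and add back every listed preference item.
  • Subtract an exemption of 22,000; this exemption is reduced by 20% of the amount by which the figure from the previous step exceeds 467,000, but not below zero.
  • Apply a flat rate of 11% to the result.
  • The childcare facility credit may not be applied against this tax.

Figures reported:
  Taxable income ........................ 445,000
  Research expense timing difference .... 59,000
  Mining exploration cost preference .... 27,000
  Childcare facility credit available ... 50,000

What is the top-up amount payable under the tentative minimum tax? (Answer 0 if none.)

General income tax:
  32,000 × 14% = 4,480
  233,000 × 27% = 62,910
  180,000 × 41% = 73,800
  → 141,190
  Less childcare facility credit 50,000 → 91,190

Tentative minimum tax:
  Adjusted income: 445,000 + 59,000 + 27,000 = 531,000
  Exemption: 22,000 − 20% × (531,000 − 467,000) = 22,000 − 12,800 = 9,200
  Base: 531,000 − 9,200 = 521,800
  521,800 × 11% = 57,398

57,398 ≤ 91,190, so no add-on is due.

0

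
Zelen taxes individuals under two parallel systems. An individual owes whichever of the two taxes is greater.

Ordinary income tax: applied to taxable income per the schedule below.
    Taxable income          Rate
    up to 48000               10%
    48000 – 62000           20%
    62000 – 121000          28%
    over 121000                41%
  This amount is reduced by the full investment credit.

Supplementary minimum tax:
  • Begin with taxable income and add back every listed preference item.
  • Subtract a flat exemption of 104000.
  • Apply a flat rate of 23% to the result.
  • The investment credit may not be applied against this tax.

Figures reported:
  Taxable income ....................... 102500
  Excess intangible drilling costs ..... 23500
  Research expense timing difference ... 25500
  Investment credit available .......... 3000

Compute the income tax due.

Supplementary minimum tax:
  Adjusted income: 102500 + 23500 + 25500 = 151500
  Less exemption 104000 → base 47500
  47500 × 23% = 10925

Ordinary income tax:
  48000 × 10% = 4800
  14000 × 20% = 2800
  40500 × 28% = 11340
  → 18940
  Less investment credit 3000 → 15940

15940 > 10925, so the ordinary income tax governs.

15940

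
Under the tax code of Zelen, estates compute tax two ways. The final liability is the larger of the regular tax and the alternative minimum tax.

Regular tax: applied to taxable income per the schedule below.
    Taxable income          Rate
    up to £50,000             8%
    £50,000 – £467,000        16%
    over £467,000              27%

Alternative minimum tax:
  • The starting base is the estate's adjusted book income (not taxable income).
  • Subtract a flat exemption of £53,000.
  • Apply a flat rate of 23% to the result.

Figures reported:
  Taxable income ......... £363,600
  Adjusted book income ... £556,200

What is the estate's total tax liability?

Regular tax:
  £50,000 × 8% = £4,000
  £313,600 × 16% = £50,176
  → £54,176

Alternative minimum tax:
  Base (adjusted book income): £556,200
  Less exemption £53,000 → base £503,200
  £503,200 × 23% = £115,736

£115,736 > £54,176, so the alternative minimum tax is the binding amount.

£115,736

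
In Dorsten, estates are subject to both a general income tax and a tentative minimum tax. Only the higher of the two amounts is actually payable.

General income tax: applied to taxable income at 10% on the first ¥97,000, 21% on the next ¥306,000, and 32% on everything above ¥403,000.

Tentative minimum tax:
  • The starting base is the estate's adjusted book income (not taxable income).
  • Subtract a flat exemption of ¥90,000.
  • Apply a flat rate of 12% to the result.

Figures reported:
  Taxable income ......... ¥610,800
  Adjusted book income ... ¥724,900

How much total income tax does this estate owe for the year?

Tentative minimum tax:
  Base (adjusted book income): ¥724,900
  Less exemption ¥90,000 → base ¥634,900
  ¥634,900 × 12% = ¥76,188

General income tax:
  ¥97,000 × 10% = ¥9,700
  ¥306,000 × 21% = ¥64,260
  ¥207,800 × 32% = ¥66,496
  → ¥140,456

¥140,456 > ¥76,188, so the general income tax governs.

¥140,456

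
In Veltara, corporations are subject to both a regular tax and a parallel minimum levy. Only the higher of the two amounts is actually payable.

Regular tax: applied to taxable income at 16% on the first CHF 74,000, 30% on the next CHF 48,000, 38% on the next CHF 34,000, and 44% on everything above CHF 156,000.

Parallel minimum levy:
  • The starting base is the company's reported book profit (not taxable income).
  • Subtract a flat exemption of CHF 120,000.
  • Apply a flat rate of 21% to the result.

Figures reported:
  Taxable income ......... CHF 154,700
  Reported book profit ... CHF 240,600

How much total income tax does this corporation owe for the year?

CHF 38,666

Parallel minimum levy:
  Base (reported book profit): CHF 240,600
  Less exemption CHF 120,000 → base CHF 120,600
  CHF 120,600 × 21% = CHF 25,326

Regular tax:
  CHF 74,000 × 16% = CHF 11,840
  CHF 48,000 × 30% = CHF 14,400
  CHF 32,700 × 38% = CHF 12,426
  → CHF 38,666

CHF 38,666 > CHF 25,326, so the regular tax governs.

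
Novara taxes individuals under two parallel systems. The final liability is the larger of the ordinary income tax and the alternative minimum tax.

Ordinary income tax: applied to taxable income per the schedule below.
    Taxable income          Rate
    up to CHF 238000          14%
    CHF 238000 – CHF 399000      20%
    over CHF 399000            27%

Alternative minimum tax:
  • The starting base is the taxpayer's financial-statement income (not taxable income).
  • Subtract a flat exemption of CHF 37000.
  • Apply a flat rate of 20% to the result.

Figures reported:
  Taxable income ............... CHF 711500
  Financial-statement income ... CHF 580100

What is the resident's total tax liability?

CHF 149895

Ordinary income tax:
  CHF 238000 × 14% = CHF 33320
  CHF 161000 × 20% = CHF 32200
  CHF 312500 × 27% = CHF 84375
  → CHF 149895

Alternative minimum tax:
  Base (financial-statement income): CHF 580100
  Less exemption CHF 37000 → base CHF 543100
  CHF 543100 × 20% = CHF 108620

CHF 149895 > CHF 108620, so the ordinary income tax governs.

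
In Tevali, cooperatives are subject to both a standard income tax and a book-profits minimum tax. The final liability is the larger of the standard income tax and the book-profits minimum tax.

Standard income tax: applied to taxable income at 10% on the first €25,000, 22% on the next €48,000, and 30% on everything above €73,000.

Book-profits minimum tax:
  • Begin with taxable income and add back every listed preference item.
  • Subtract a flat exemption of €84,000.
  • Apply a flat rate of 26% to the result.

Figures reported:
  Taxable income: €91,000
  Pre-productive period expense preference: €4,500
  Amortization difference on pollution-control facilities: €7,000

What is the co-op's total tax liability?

€18,460

Standard income tax:
  €25,000 × 10% = €2,500
  €48,000 × 22% = €10,560
  €18,000 × 30% = €5,400
  → €18,460

Book-profits minimum tax:
  Adjusted income: €91,000 + €4,500 + €7,000 = €102,500
  Less exemption €84,000 → base €18,500
  €18,500 × 26% = €4,810

€18,460 > €4,810, so the standard income tax governs.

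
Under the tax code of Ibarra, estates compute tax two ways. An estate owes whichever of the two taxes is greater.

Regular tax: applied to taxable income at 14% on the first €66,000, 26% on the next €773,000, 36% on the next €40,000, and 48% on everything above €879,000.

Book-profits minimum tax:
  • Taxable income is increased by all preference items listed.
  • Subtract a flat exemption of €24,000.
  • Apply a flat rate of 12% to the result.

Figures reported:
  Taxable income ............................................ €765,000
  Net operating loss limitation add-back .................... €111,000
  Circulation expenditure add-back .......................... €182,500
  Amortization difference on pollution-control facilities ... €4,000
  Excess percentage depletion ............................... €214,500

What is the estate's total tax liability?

Regular tax:
  €66,000 × 14% = €9,240
  €699,000 × 26% = €181,740
  → €190,980

Book-profits minimum tax:
  Adjusted income: €765,000 + €111,000 + €182,500 + €4,000 + €214,500 = €1,277,000
  Less exemption €24,000 → base €1,253,000
  €1,253,000 × 12% = €150,360

€190,980 > €150,360, so the regular tax governs.

€190,980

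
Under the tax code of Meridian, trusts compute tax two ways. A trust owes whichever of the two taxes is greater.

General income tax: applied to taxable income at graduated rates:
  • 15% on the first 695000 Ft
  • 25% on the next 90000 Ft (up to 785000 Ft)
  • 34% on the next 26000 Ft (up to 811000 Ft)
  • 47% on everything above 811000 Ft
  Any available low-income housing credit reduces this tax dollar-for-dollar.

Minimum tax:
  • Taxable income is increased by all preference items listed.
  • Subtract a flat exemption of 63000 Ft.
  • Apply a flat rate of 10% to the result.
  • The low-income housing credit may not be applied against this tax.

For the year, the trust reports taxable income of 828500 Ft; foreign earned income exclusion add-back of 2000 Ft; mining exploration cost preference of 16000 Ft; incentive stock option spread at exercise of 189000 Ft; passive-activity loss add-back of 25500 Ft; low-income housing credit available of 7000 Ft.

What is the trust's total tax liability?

136815 Ft

Minimum tax:
  Adjusted income: 828500 Ft + 2000 Ft + 16000 Ft + 189000 Ft + 25500 Ft = 1061000 Ft
  Less exemption 63000 Ft → base 998000 Ft
  998000 Ft × 10% = 99800 Ft

General income tax:
  695000 Ft × 15% = 104250 Ft
  90000 Ft × 25% = 22500 Ft
  26000 Ft × 34% = 8840 Ft
  17500 Ft × 47% = 8225 Ft
  → 143815 Ft
  Less low-income housing credit 7000 Ft → 136815 Ft

136815 Ft > 99800 Ft, so the general income tax governs.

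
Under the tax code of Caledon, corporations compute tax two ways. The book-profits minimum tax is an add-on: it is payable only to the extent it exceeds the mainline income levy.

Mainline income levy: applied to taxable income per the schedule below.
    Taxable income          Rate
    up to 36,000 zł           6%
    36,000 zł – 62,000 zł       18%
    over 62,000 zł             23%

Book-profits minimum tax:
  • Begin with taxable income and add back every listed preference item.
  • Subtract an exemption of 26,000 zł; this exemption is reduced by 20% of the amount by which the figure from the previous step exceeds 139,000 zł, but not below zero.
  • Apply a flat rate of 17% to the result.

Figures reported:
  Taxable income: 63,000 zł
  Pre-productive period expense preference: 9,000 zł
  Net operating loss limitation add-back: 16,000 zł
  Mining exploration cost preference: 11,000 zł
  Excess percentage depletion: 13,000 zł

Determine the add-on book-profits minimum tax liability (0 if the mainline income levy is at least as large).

Book-profits minimum tax:
  Adjusted income: 63,000 zł + 9,000 zł + 16,000 zł + 11,000 zł + 13,000 zł = 112,000 zł
  Exemption: 112,000 zł ≤ 139,000 zł, so full 26,000 zł applies
  Base: 112,000 zł − 26,000 zł = 86,000 zł
  86,000 zł × 17% = 14,620 zł

Mainline income levy:
  36,000 zł × 6% = 2,160 zł
  26,000 zł × 18% = 4,680 zł
  1,000 zł × 23% = 230 zł
  → 7,070 zł

Excess of book-profits minimum tax over mainline income levy: 14,620 zł − 7,070 zł = 7,550 zł.

7,550 zł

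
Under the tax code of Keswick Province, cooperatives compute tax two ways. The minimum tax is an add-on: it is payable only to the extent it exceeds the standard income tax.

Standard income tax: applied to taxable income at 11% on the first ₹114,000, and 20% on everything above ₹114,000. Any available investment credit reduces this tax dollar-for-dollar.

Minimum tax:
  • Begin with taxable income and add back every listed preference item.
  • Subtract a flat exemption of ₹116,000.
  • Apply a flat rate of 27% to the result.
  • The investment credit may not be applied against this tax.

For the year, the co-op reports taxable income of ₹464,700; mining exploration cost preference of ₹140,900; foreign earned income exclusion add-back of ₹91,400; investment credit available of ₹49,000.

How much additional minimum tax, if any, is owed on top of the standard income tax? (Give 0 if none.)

₹123,190

Minimum tax:
  Adjusted income: ₹464,700 + ₹140,900 + ₹91,400 = ₹697,000
  Less exemption ₹116,000 → base ₹581,000
  ₹581,000 × 27% = ₹156,870

Standard income tax:
  ₹114,000 × 11% = ₹12,540
  ₹350,700 × 20% = ₹70,140
  → ₹82,680
  Less investment credit ₹49,000 → ₹33,680

Excess of minimum tax over standard income tax: ₹156,870 − ₹33,680 = ₹123,190.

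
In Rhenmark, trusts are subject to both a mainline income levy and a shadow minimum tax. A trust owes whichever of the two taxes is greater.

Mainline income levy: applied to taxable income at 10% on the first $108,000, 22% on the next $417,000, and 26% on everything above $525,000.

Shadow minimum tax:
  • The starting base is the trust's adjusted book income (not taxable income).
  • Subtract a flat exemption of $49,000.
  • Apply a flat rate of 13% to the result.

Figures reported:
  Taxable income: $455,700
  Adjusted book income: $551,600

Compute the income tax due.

Shadow minimum tax:
  Base (adjusted book income): $551,600
  Less exemption $49,000 → base $502,600
  $502,600 × 13% = $65,338

Mainline income levy:
  $108,000 × 10% = $10,800
  $347,700 × 22% = $76,494
  → $87,294

$87,294 > $65,338, so the mainline income levy governs.

$87,294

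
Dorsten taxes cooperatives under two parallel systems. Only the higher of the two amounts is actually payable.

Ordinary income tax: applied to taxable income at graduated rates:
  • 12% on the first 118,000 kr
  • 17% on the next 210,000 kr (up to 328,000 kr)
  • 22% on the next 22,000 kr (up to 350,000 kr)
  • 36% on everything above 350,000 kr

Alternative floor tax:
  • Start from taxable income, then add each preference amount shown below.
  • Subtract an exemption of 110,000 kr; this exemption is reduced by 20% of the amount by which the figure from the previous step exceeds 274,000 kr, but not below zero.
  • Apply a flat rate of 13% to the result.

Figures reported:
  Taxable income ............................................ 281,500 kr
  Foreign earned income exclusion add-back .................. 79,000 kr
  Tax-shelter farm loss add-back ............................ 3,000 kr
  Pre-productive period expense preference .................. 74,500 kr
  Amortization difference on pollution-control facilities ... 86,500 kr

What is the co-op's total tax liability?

Alternative floor tax:
  Adjusted income: 281,500 kr + 79,000 kr + 3,000 kr + 74,500 kr + 86,500 kr = 524,500 kr
  Exemption: 110,000 kr − 20% × (524,500 kr − 274,000 kr) = 110,000 kr − 50,100 kr = 59,900 kr
  Base: 524,500 kr − 59,900 kr = 464,600 kr
  464,600 kr × 13% = 60,398 kr

Ordinary income tax:
  118,000 kr × 12% = 14,160 kr
  163,500 kr × 17% = 27,795 kr
  → 41,955 kr

60,398 kr > 41,955 kr, so the alternative floor tax is the binding amount.

60,398 kr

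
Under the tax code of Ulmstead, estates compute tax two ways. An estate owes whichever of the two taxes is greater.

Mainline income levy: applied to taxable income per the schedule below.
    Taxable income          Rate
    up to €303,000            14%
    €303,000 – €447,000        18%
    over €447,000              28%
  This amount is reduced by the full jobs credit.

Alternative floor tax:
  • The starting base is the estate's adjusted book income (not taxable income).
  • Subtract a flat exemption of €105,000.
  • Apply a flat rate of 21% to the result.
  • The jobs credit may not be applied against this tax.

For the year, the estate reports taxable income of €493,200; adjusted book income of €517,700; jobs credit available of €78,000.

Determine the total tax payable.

€86,667

Alternative floor tax:
  Base (adjusted book income): €517,700
  Less exemption €105,000 → base €412,700
  €412,700 × 21% = €86,667

Mainline income levy:
  €303,000 × 14% = €42,420
  €144,000 × 18% = €25,920
  €46,200 × 28% = €12,936
  → €81,276
  Less jobs credit €78,000 → €3,276

€86,667 > €3,276, so the alternative floor tax is the binding amount.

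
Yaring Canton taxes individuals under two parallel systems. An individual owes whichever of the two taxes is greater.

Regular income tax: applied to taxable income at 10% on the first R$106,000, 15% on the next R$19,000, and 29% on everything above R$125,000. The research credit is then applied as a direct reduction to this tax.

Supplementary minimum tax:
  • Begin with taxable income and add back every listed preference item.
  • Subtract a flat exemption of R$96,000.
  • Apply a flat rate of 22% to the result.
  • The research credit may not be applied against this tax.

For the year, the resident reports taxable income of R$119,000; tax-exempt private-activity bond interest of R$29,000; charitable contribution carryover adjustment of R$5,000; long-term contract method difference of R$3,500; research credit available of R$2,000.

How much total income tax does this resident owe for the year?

R$13,310

Supplementary minimum tax:
  Adjusted income: R$119,000 + R$29,000 + R$5,000 + R$3,500 = R$156,500
  Less exemption R$96,000 → base R$60,500
  R$60,500 × 22% = R$13,310

Regular income tax:
  R$106,000 × 10% = R$10,600
  R$13,000 × 15% = R$1,950
  → R$12,550
  Less research credit R$2,000 → R$10,550

R$13,310 > R$10,550, so the supplementary minimum tax is the binding amount.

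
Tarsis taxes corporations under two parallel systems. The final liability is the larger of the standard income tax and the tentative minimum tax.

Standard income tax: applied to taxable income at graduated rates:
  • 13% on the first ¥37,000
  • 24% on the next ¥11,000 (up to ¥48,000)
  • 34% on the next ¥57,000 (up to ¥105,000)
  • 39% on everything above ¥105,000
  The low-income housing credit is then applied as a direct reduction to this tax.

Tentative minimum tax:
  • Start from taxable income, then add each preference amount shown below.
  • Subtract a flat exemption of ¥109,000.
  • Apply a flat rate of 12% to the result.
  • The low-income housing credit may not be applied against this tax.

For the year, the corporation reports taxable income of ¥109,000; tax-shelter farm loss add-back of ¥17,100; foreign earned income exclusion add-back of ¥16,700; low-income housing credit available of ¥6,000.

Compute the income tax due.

Standard income tax:
  ¥37,000 × 13% = ¥4,810
  ¥11,000 × 24% = ¥2,640
  ¥57,000 × 34% = ¥19,380
  ¥4,000 × 39% = ¥1,560
  → ¥28,390
  Less low-income housing credit ¥6,000 → ¥22,390

Tentative minimum tax:
  Adjusted income: ¥109,000 + ¥17,100 + ¥16,700 = ¥142,800
  Less exemption ¥109,000 → base ¥33,800
  ¥33,800 × 12% = ¥4,056

¥22,390 > ¥4,056, so the standard income tax governs.

¥22,390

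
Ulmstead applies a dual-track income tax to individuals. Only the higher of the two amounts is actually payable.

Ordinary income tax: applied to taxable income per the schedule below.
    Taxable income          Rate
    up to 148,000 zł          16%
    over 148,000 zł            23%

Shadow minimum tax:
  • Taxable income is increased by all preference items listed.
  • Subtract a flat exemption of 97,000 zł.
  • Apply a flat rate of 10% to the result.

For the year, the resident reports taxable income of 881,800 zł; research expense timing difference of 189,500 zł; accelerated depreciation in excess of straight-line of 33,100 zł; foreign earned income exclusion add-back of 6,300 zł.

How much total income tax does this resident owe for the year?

Shadow minimum tax:
  Adjusted income: 881,800 zł + 189,500 zł + 33,100 zł + 6,300 zł = 1,110,700 zł
  Less exemption 97,000 zł → base 1,013,700 zł
  1,013,700 zł × 10% = 101,370 zł

Ordinary income tax:
  148,000 zł × 16% = 23,680 zł
  733,800 zł × 23% = 168,774 zł
  → 192,454 zł

192,454 zł > 101,370 zł, so the ordinary income tax governs.

192,454 zł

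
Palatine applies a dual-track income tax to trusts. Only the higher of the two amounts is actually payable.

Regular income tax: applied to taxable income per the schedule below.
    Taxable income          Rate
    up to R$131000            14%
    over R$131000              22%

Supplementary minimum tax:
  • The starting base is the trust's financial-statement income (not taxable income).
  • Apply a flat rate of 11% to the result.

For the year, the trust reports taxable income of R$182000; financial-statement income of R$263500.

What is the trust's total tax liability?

Supplementary minimum tax:
  Base (financial-statement income): R$263500
  R$263500 × 11% = R$28985

Regular income tax:
  R$131000 × 14% = R$18340
  R$51000 × 22% = R$11220
  → R$29560

R$29560 > R$28985, so the regular income tax governs.

R$29560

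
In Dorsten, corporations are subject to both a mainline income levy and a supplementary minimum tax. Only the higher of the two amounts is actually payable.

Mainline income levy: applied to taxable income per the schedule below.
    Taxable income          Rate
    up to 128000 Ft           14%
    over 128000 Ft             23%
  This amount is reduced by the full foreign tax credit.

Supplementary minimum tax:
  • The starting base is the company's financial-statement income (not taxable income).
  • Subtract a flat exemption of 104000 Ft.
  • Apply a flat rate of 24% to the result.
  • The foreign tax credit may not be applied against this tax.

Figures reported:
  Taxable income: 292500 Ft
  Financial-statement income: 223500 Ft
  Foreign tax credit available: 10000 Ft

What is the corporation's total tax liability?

Mainline income levy:
  128000 Ft × 14% = 17920 Ft
  164500 Ft × 23% = 37835 Ft
  → 55755 Ft
  Less foreign tax credit 10000 Ft → 45755 Ft

Supplementary minimum tax:
  Base (financial-statement income): 223500 Ft
  Less exemption 104000 Ft → base 119500 Ft
  119500 Ft × 24% = 28680 Ft

45755 Ft > 28680 Ft, so the mainline income levy governs.

45755 Ft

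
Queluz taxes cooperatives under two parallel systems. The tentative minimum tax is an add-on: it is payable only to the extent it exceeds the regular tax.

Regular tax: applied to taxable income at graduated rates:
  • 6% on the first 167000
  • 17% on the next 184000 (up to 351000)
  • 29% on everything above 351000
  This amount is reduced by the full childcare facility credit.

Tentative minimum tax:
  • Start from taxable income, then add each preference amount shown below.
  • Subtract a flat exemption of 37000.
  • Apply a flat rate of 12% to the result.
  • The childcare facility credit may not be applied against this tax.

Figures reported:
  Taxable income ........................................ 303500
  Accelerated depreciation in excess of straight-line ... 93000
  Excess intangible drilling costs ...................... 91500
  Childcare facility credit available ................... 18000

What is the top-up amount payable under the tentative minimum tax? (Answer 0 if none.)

Tentative minimum tax:
  Adjusted income: 303500 + 93000 + 91500 = 488000
  Less exemption 37000 → base 451000
  451000 × 12% = 54120

Regular tax:
  167000 × 6% = 10020
  136500 × 17% = 23205
  → 33225
  Less childcare facility credit 18000 → 15225

Excess of tentative minimum tax over regular tax: 54120 − 15225 = 38895.

38895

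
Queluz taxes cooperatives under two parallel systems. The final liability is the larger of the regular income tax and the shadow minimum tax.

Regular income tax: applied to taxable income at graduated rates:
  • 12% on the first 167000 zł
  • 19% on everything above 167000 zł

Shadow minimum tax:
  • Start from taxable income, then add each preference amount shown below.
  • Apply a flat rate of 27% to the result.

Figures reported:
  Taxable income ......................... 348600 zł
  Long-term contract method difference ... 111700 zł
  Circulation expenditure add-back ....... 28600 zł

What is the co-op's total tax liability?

Regular income tax:
  167000 zł × 12% = 20040 zł
  181600 zł × 19% = 34504 zł
  → 54544 zł

Shadow minimum tax:
  Adjusted income: 348600 zł + 111700 zł + 28600 zł = 488900 zł
  488900 zł × 27% = 132003 zł

132003 zł > 54544 zł, so the shadow minimum tax is the binding amount.

132003 zł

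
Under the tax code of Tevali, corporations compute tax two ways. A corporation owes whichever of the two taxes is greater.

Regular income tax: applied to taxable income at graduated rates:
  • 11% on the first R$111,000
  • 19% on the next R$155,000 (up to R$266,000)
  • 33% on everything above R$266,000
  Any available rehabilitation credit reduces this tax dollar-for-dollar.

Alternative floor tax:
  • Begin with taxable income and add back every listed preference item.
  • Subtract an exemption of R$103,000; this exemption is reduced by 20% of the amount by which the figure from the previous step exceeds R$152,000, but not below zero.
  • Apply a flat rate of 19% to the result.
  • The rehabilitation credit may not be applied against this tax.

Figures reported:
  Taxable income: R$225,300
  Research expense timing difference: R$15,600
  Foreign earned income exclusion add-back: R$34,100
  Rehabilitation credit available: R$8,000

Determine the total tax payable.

R$37,354

Regular income tax:
  R$111,000 × 11% = R$12,210
  R$114,300 × 19% = R$21,717
  → R$33,927
  Less rehabilitation credit R$8,000 → R$25,927

Alternative floor tax:
  Adjusted income: R$225,300 + R$15,600 + R$34,100 = R$275,000
  Exemption: R$103,000 − 20% × (R$275,000 − R$152,000) = R$103,000 − R$24,600 = R$78,400
  Base: R$275,000 − R$78,400 = R$196,600
  R$196,600 × 19% = R$37,354

R$37,354 > R$25,927, so the alternative floor tax is the binding amount.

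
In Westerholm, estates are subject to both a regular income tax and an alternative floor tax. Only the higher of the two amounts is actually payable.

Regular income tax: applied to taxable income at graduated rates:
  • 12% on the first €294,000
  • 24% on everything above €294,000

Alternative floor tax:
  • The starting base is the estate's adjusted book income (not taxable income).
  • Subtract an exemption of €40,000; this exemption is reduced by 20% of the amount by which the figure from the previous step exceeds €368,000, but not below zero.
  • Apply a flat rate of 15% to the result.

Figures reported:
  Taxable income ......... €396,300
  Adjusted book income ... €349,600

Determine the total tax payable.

€59,832

Regular income tax:
  €294,000 × 12% = €35,280
  €102,300 × 24% = €24,552
  → €59,832

Alternative floor tax:
  Base (adjusted book income): €349,600
  Exemption: €349,600 ≤ €368,000, so full €40,000 applies
  Base: €349,600 − €40,000 = €309,600
  €309,600 × 15% = €46,440

€59,832 > €46,440, so the regular income tax governs.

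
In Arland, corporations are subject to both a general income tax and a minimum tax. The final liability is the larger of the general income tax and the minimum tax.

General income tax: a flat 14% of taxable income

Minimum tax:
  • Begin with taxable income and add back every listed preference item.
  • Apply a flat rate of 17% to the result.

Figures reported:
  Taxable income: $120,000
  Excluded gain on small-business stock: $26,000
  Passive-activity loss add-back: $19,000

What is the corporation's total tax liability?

General income tax:
  $120,000 × 14% = $16,800

Minimum tax:
  Adjusted income: $120,000 + $26,000 + $19,000 = $165,000
  $165,000 × 17% = $28,050

$28,050 > $16,800, so the minimum tax is the binding amount.

$28,050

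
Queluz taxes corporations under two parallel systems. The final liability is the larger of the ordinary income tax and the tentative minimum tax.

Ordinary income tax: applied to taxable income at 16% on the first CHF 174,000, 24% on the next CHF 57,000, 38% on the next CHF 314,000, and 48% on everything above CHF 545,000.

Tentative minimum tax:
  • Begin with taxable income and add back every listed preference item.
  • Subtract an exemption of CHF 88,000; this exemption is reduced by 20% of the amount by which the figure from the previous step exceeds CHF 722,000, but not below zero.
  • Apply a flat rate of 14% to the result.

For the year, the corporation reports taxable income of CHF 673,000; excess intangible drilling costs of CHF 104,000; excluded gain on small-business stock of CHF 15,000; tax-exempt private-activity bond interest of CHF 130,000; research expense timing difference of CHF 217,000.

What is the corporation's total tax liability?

CHF 222,280

Ordinary income tax:
  CHF 174,000 × 16% = CHF 27,840
  CHF 57,000 × 24% = CHF 13,680
  CHF 314,000 × 38% = CHF 119,320
  CHF 128,000 × 48% = CHF 61,440
  → CHF 222,280

Tentative minimum tax:
  Adjusted income: CHF 673,000 + CHF 104,000 + CHF 15,000 + CHF 130,000 + CHF 217,000 = CHF 1,139,000
  Exemption: CHF 88,000 − 20% × (CHF 1,139,000 − CHF 722,000) = CHF 88,000 − CHF 83,400 = CHF 4,600
  Base: CHF 1,139,000 − CHF 4,600 = CHF 1,134,400
  CHF 1,134,400 × 14% = CHF 158,816

CHF 222,280 > CHF 158,816, so the ordinary income tax governs.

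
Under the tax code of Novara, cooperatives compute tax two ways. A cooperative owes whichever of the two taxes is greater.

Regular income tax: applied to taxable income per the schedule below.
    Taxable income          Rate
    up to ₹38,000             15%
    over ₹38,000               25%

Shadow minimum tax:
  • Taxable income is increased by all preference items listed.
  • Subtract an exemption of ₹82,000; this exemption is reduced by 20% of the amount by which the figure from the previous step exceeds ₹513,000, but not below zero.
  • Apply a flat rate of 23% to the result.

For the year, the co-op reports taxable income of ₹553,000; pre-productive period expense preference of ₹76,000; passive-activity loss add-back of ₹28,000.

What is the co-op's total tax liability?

₹138,874

Regular income tax:
  ₹38,000 × 15% = ₹5,700
  ₹515,000 × 25% = ₹128,750
  → ₹134,450

Shadow minimum tax:
  Adjusted income: ₹553,000 + ₹76,000 + ₹28,000 = ₹657,000
  Exemption: ₹82,000 − 20% × (₹657,000 − ₹513,000) = ₹82,000 − ₹28,800 = ₹53,200
  Base: ₹657,000 − ₹53,200 = ₹603,800
  ₹603,800 × 23% = ₹138,874

₹138,874 > ₹134,450, so the shadow minimum tax is the binding amount.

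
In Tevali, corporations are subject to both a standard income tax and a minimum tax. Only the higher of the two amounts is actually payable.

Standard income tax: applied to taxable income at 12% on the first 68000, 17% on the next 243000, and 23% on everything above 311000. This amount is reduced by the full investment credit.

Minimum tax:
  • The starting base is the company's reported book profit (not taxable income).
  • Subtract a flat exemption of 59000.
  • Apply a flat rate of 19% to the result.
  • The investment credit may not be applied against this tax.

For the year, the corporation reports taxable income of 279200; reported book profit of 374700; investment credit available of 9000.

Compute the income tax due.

Minimum tax:
  Base (reported book profit): 374700
  Less exemption 59000 → base 315700
  315700 × 19% = 59983

Standard income tax:
  68000 × 12% = 8160
  211200 × 17% = 35904
  → 44064
  Less investment credit 9000 → 35064

59983 > 35064, so the minimum tax is the binding amount.

59983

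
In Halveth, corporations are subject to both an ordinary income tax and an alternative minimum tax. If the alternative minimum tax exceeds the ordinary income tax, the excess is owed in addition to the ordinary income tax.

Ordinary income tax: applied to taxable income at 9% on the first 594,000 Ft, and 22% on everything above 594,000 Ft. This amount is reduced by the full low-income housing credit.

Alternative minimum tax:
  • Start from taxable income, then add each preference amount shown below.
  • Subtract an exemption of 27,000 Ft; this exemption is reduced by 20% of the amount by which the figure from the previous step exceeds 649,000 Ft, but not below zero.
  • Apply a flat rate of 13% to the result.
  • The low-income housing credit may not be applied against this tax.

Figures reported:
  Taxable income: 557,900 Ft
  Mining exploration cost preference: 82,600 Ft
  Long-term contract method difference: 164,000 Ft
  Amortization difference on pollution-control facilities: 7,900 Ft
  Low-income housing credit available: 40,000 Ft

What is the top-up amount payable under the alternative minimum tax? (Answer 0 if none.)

95,401 Ft

Alternative minimum tax:
  Adjusted income: 557,900 Ft + 82,600 Ft + 164,000 Ft + 7,900 Ft = 812,400 Ft
  Exemption: 20% × (812,400 Ft − 649,000 Ft) = 32,680 Ft ≥ 27,000 Ft, so the exemption is fully phased out
  Base: 812,400 Ft − 0 Ft = 812,400 Ft
  812,400 Ft × 13% = 105,612 Ft

Ordinary income tax:
  557,900 Ft × 9% = 50,211 Ft
  Less low-income housing credit 40,000 Ft → 10,211 Ft

Excess of alternative minimum tax over ordinary income tax: 105,612 Ft − 10,211 Ft = 95,401 Ft.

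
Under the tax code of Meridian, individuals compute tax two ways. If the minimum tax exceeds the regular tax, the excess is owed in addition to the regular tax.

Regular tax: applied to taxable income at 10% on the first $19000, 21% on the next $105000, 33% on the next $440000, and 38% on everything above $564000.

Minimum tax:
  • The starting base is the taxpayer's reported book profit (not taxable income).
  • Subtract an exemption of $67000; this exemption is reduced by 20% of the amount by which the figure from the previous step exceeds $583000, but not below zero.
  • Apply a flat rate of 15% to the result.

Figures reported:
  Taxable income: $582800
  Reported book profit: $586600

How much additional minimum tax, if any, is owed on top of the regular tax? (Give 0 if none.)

$0

Regular tax:
  $19000 × 10% = $1900
  $105000 × 21% = $22050
  $440000 × 33% = $145200
  $18800 × 38% = $7144
  → $176294

Minimum tax:
  Base (reported book profit): $586600
  Exemption: $67000 − 20% × ($586600 − $583000) = $67000 − $720 = $66280
  Base: $586600 − $66280 = $520320
  $520320 × 15% = $78048

$78048 ≤ $176294, so no add-on is due.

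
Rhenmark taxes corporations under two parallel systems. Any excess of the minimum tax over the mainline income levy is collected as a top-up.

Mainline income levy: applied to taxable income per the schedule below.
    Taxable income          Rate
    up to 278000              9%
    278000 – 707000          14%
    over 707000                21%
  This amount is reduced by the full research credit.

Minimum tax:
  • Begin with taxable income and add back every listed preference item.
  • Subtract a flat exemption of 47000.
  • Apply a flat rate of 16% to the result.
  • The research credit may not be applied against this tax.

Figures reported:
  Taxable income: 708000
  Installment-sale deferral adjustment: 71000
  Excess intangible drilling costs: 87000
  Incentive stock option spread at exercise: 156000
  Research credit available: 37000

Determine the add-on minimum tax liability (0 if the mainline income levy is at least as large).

107710

Minimum tax:
  Adjusted income: 708000 + 71000 + 87000 + 156000 = 1022000
  Less exemption 47000 → base 975000
  975000 × 16% = 156000

Mainline income levy:
  278000 × 9% = 25020
  429000 × 14% = 60060
  1000 × 21% = 210
  → 85290
  Less research credit 37000 → 48290

Excess of minimum tax over mainline income levy: 156000 − 48290 = 107710.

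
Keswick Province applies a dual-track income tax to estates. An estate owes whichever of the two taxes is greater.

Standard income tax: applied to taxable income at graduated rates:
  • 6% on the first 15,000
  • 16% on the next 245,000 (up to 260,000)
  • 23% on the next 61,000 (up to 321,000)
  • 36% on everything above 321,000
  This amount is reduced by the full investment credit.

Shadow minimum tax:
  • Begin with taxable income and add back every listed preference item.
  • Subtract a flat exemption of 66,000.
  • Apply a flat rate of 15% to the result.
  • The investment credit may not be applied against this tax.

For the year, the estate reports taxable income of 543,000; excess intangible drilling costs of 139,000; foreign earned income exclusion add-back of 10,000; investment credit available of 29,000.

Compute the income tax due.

105,050

Shadow minimum tax:
  Adjusted income: 543,000 + 139,000 + 10,000 = 692,000
  Less exemption 66,000 → base 626,000
  626,000 × 15% = 93,900

Standard income tax:
  15,000 × 6% = 900
  245,000 × 16% = 39,200
  61,000 × 23% = 14,030
  222,000 × 36% = 79,920
  → 134,050
  Less investment credit 29,000 → 105,050

105,050 > 93,900, so the standard income tax governs.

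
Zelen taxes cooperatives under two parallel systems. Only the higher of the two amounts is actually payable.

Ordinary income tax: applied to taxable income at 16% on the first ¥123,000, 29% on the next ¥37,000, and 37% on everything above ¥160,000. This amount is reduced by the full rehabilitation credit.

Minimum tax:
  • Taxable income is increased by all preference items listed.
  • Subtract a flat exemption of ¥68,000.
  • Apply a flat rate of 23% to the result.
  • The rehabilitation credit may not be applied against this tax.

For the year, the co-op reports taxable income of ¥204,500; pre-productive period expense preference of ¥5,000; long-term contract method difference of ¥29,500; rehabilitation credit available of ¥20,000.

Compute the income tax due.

Minimum tax:
  Adjusted income: ¥204,500 + ¥5,000 + ¥29,500 = ¥239,000
  Less exemption ¥68,000 → base ¥171,000
  ¥171,000 × 23% = ¥39,330

Ordinary income tax:
  ¥123,000 × 16% = ¥19,680
  ¥37,000 × 29% = ¥10,730
  ¥44,500 × 37% = ¥16,465
  → ¥46,875
  Less rehabilitation credit ¥20,000 → ¥26,875

¥39,330 > ¥26,875, so the minimum tax is the binding amount.

¥39,330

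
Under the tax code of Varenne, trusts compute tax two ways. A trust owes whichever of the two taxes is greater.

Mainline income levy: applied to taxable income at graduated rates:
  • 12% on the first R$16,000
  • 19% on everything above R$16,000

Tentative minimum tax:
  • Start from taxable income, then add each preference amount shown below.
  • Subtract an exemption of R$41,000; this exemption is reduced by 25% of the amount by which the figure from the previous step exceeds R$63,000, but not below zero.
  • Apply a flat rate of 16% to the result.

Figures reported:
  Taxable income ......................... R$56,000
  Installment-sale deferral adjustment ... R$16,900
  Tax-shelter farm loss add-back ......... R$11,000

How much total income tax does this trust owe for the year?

Tentative minimum tax:
  Adjusted income: R$56,000 + R$16,900 + R$11,000 = R$83,900
  Exemption: R$41,000 − 25% × (R$83,900 − R$63,000) = R$41,000 − R$5,225 = R$35,775
  Base: R$83,900 − R$35,775 = R$48,125
  R$48,125 × 16% = R$7,700

Mainline income levy:
  R$16,000 × 12% = R$1,920
  R$40,000 × 19% = R$7,600
  → R$9,520

R$9,520 > R$7,700, so the mainline income levy governs.

R$9,520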